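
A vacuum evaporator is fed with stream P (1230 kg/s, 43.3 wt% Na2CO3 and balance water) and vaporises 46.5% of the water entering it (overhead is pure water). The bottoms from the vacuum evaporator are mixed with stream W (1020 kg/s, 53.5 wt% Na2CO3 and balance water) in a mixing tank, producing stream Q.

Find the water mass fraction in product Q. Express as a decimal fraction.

0.440

Vapour removed = 0.465×0.567×1230 = 324.3 kg/s; concentrate = 905.7 kg/s.
water reaching the mixer = 373.11 (from concentrate) + 1020×0.465 = 847.41 kg/s.
Product flow = 905.7 + 1020 = 1925.7 kg/s; water fraction = 0.440.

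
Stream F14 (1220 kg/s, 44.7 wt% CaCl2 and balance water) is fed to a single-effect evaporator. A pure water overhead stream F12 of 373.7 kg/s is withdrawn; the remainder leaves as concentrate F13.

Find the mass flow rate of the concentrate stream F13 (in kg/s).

Concentrate = 1220 − 373.7 = 846.3 kg/s.

846.3 kg/s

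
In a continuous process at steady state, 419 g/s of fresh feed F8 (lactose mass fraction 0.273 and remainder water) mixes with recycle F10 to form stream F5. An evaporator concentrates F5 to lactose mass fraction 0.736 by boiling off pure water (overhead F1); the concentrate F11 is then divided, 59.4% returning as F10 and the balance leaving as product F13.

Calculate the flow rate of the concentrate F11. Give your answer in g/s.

Overall lactose balance (none leaves overhead): lactose in fresh feed = lactose in product, i.e. 419×0.273 = (1−0.594)·F11·0.736.
F11 = 114.39/(0.736×0.406) = 382.8 g/s.

382.8 g/s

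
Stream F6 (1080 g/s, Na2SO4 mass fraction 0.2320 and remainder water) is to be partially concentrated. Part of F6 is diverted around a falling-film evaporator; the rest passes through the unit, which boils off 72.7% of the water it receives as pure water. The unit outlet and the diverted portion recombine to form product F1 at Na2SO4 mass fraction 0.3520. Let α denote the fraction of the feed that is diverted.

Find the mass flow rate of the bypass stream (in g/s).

420.6 g/s

All 1080×0.232 = 250.56 g/s of Na2SO4 reaches F1, so F1 = 250.56/0.352 = 711.82 g/s and vapour = 368.18 g/s.
The evaporator receives (1−α)·1080 of feed at 0.768 water and removes 0.727 of that water:
0.727×0.768×(1−α)×1080 = 368.18
(1−α) = 368.18/603 = 0.6106;  α = 0.3894.
Bypass flow = 0.3894×1080 = 420.57 g/s.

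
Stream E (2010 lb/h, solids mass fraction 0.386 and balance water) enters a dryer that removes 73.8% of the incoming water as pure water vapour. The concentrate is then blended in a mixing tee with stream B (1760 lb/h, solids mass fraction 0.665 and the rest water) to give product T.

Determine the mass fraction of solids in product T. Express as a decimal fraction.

Vapour removed = 0.738×0.614×2010 = 910.8 lb/h; concentrate = 1099.2 lb/h.
solids reaching the mixer = 775.86 (from concentrate) + 1760×0.665 = 1946.3 lb/h.
Product flow = 1099.2 + 1760 = 2859.2 lb/h; solids fraction = 0.681.

0.681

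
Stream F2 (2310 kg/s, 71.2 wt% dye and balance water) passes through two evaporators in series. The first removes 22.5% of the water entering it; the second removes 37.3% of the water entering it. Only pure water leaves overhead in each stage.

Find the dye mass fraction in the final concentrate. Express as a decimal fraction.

water in feed = 2310×0.288 = 665.28 kg/s.
After stage 1: water left = (1−0.225)×665.28 = 515.59; stream total = 2160.3 kg/s.
After stage 2: water left = (1−0.373)×515.59 = 323.28; final concentrate = 1968 kg/s.
dye fraction = 1644.7/1968 = 0.836.

0.836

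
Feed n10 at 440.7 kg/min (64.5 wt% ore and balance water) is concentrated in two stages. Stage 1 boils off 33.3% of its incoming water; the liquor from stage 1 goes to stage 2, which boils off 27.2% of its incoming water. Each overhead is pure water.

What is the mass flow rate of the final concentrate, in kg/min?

360.2 kg/min

water in feed = 440.7×0.355 = 156.45 kg/min.
After stage 1: water left = (1−0.333)×156.45 = 104.35; stream total = 388.6 kg/min.
After stage 2: water left = (1−0.272)×104.35 = 75.968; final concentrate = 360.22 kg/min.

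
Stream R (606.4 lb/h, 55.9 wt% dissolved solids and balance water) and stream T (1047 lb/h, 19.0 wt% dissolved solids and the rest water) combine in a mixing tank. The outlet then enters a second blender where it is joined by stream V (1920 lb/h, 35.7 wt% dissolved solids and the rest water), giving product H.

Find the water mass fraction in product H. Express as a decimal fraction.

Overall, product flow = 3573.4 lb/h.
water in = 606.4×0.441 + 1047×0.810 + 1920×0.643 = 2350.1 lb/h.
water fraction in H = 0.658.

0.658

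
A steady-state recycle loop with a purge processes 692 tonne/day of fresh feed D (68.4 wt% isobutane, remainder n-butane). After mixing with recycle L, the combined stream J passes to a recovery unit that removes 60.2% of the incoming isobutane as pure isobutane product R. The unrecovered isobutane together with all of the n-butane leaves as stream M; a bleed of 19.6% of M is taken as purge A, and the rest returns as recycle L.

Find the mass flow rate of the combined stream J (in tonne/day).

n-butane enters only via D and leaves only via the purge: 692×0.316 = 0.196×(n-butane in M), and the recovery unit passes all n-butane, so n-butane in J = n-butane in M = 1115.7 tonne/day.
isobutane in J: m_A = 692×0.684 + (1−0.196)·(1−0.602)·m_A, so m_A = 473.33/0.6800 = 696.06 tonne/day.
J = 696.06 + 1115.7 = 1811.7 tonne/day.

1812 tonne/day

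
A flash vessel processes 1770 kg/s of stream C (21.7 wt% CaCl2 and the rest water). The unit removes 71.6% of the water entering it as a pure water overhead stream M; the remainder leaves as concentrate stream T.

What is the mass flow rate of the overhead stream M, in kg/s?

992.3 kg/s

water entering = 1770×0.783 = 1385.9 kg/s; overhead removed = 0.716×1385.9 = 992.31 kg/s.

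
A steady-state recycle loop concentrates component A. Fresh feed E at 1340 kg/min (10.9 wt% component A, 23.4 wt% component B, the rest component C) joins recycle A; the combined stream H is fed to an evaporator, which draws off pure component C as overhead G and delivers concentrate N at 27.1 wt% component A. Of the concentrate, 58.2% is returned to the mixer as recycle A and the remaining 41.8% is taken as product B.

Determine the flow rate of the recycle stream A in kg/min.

Overall component A balance (none leaves overhead): component A in fresh feed = component A in product, i.e. 1340×0.109 = (1−0.582)·N·0.271.
N = 146.06/(0.271×0.418) = 1289.4 kg/min.
Recycle A = 0.582×1289.4 = 750.43 kg/min.

750.4 kg/min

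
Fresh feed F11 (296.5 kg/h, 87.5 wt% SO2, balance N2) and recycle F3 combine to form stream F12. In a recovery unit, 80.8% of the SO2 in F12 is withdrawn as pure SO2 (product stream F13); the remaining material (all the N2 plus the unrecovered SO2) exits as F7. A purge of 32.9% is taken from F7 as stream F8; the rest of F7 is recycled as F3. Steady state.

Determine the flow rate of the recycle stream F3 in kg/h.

N2 enters only via F11 and leaves only via the purge: 296.5×0.125 = 0.329×(N2 in F7), and the recovery unit passes all N2, so N2 in F12 = N2 in F7 = 112.65 kg/h.
SO2 in F12: m_A = 296.5×0.875 + (1−0.329)·(1−0.808)·m_A, so m_A = 259.44/0.8712 = 297.8 kg/h.
F7 = (1−0.808)×297.8 + 112.65 = 169.83 kg/h.
Recycle F3 = (1−0.329)×169.83 = 113.96 kg/h.

114 kg/h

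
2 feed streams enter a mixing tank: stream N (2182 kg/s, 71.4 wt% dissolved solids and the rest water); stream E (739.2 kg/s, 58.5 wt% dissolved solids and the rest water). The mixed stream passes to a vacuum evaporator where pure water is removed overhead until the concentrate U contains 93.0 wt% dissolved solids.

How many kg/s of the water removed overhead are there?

dissolved solids entering = 2182×0.714 + 739.2×0.585 = 1990.4 kg/s.
All dissolved solids reports to U, so U = 1990.4/0.930 = 2140.2 kg/s.
Total feed = 2921.2 kg/s; overhead = 2921.2 − 2140.2 = 781.01 kg/s.

781 kg/s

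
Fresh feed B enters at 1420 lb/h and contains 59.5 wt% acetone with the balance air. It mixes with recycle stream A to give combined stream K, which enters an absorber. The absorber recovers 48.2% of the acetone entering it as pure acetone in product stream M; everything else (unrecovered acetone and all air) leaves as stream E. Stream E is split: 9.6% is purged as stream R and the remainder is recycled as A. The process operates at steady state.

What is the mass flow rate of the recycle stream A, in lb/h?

6160 lb/h

air enters only via B and leaves only via the purge: 1420×0.405 = 0.096×(air in E), and the absorber passes all air, so air in K = air in E = 5990.6 lb/h.
acetone in K: m_A = 1420×0.595 + (1−0.096)·(1−0.482)·m_A, so m_A = 844.9/0.5317 = 1589 lb/h.
E = (1−0.482)×1589 + 5990.6 = 6813.7 lb/h.
Recycle A = (1−0.096)×6813.7 = 6159.6 lb/h.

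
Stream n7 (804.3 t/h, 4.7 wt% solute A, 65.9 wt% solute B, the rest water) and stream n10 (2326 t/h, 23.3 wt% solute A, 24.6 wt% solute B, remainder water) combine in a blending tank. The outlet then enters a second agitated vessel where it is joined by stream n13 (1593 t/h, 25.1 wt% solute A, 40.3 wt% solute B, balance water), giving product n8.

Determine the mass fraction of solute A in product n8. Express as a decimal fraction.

0.207

Overall, product flow = 4723.3 t/h.
solute A in = 804.3×0.047 + 2326×0.233 + 1593×0.251 = 979.6 t/h.
solute A fraction in n8 = 0.207.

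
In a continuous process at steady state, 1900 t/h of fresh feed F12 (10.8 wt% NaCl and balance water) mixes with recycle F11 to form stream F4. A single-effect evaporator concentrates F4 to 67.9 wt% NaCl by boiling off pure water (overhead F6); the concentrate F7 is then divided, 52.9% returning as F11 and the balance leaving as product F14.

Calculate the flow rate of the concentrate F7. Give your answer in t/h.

641.6 t/h

Overall NaCl balance (none leaves overhead): NaCl in fresh feed = NaCl in product, i.e. 1900×0.108 = (1−0.529)·F7·0.679.
F7 = 205.2/(0.679×0.471) = 641.63 t/h.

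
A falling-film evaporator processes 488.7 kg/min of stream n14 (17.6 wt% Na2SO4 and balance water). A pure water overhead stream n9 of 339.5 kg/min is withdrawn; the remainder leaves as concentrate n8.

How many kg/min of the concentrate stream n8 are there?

149.2 kg/min

Concentrate = 488.7 − 339.5 = 149.2 kg/min.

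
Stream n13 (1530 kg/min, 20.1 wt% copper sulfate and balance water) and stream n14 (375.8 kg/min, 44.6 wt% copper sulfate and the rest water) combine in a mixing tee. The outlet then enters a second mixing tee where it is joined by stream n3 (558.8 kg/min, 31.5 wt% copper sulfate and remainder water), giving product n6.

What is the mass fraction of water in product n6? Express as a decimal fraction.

Overall, product flow = 2464.6 kg/min.
water in = 1530×0.799 + 375.8×0.554 + 558.8×0.685 = 1813.4 kg/min.
water fraction in n6 = 0.736.

0.736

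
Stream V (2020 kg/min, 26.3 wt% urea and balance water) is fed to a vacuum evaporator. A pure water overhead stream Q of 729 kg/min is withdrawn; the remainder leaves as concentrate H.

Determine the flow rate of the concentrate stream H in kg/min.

Concentrate = 2020 − 729 = 1291 kg/min.

1291 kg/min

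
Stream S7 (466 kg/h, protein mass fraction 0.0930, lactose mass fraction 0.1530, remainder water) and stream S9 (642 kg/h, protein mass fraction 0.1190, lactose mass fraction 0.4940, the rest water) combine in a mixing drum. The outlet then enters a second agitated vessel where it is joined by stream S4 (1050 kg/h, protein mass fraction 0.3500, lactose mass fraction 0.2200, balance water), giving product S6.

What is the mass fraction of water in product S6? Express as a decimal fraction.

Overall, product flow = 2158 kg/h.
water in = 466×0.754 + 642×0.387 + 1050×0.430 = 1051.3 kg/h.
water fraction in S6 = 0.4872.

0.4872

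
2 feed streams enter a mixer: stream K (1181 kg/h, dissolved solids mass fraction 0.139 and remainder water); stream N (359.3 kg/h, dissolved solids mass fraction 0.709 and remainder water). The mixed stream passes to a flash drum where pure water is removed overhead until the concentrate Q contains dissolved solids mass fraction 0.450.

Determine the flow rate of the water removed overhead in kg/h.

609.4 kg/h

dissolved solids entering = 1181×0.139 + 359.3×0.709 = 418.9 kg/h.
All dissolved solids reports to Q, so Q = 418.9/0.450 = 930.89 kg/h.
Total feed = 1540.3 kg/h; overhead = 1540.3 − 930.89 = 609.41 kg/h.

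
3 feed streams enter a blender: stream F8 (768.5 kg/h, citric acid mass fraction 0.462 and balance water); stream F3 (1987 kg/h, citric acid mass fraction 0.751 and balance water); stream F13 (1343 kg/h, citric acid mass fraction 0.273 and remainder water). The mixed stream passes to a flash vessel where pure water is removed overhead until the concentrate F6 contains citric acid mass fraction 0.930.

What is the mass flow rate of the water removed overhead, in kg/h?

citric acid entering = 768.5×0.462 + 1987×0.751 + 1343×0.273 = 2213.9 kg/h.
All citric acid reports to F6, so F6 = 2213.9/0.930 = 2380.6 kg/h.
Total feed = 4098.5 kg/h; overhead = 4098.5 − 2380.6 = 1717.9 kg/h.

1718 kg/h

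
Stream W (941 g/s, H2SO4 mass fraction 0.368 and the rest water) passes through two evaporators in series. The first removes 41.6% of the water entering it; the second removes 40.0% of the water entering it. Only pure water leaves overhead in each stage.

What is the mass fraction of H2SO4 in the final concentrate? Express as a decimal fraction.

0.624

water in feed = 941×0.632 = 594.71 g/s.
After stage 1: water left = (1−0.416)×594.71 = 347.31; stream total = 693.6 g/s.
After stage 2: water left = (1−0.400)×347.31 = 208.39; final concentrate = 554.68 g/s.
H2SO4 fraction = 346.29/554.68 = 0.624.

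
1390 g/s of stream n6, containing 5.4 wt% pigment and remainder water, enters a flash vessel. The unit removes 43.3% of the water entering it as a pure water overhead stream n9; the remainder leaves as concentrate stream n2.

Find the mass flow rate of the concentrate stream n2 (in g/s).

820.6 g/s

water entering = 1390×0.946 = 1314.9 g/s; overhead removed = 0.433×1314.9 = 569.37 g/s.
Concentrate = 1390 − 569.37 = 820.63 g/s.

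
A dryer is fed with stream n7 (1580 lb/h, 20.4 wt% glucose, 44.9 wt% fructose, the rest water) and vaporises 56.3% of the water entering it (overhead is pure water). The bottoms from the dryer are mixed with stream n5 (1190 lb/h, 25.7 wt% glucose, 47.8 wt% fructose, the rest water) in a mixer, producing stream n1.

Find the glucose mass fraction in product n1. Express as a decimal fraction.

Vapour removed = 0.563×0.347×1580 = 308.67 lb/h; concentrate = 1271.3 lb/h.
glucose reaching the mixer = 322.32 (from concentrate) + 1190×0.257 = 628.15 lb/h.
Product flow = 1271.3 + 1190 = 2461.3 lb/h; glucose fraction = 0.255.

0.255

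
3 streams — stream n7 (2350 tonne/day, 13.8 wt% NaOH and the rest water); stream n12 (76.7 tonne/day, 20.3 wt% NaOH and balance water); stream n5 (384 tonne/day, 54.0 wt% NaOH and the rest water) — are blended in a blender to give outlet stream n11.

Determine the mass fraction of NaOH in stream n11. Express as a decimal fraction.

0.195

Total flow out = 2350 + 76.7 + 384 = 2810.7 tonne/day.
NaOH in = 2350×0.138 + 76.7×0.203 + 384×0.540 = 547.23 tonne/day.
NaOH mass fraction in n11 = 547.23/2810.7 = 0.195.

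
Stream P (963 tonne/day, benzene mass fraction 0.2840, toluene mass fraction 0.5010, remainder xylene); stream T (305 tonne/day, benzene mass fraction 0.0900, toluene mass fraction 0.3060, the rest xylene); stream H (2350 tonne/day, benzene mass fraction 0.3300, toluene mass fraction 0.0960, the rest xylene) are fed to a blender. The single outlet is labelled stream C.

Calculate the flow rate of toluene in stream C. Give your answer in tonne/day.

toluene out = toluene in = 963×0.501 + 305×0.306 + 2350×0.096 = 801.39 tonne/day.

801.4 tonne/day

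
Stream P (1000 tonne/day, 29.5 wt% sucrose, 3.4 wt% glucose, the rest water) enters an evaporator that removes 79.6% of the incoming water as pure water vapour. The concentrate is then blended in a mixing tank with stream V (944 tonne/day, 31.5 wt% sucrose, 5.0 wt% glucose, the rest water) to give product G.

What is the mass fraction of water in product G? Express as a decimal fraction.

0.5223

Vapour removed = 0.796×0.671×1000 = 534.12 tonne/day; concentrate = 465.88 tonne/day.
water reaching the mixer = 136.88 (from concentrate) + 944×0.635 = 736.32 tonne/day.
Product flow = 465.88 + 944 = 1409.9 tonne/day; water fraction = 0.5223.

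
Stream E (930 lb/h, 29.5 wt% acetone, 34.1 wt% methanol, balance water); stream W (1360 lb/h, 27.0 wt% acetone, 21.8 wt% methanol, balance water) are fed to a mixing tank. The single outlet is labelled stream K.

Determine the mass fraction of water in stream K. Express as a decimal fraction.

Total flow out = 930 + 1360 = 2290 lb/h.
water in = 930×0.364 + 1360×0.512 = 1034.8 lb/h.
water mass fraction in K = 1034.8/2290 = 0.452.

0.452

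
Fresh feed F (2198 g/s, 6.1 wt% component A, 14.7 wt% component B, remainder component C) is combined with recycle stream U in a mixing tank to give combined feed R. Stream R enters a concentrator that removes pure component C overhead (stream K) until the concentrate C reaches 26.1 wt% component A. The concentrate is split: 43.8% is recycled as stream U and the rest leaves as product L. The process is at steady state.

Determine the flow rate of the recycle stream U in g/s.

400.4 g/s

Overall component A balance (none leaves overhead): component A in fresh feed = component A in product, i.e. 2198×0.061 = (1−0.438)·C·0.261.
C = 134.08/(0.261×0.562) = 914.07 g/s.
Recycle U = 0.438×914.07 = 400.36 g/s.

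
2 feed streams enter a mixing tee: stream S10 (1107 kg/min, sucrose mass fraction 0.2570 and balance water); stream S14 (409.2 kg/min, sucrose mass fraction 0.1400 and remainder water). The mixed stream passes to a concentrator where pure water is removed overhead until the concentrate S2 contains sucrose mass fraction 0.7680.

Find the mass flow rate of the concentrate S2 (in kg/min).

sucrose entering = 1107×0.257 + 409.2×0.140 = 341.79 kg/min.
All sucrose reports to S2, so S2 = 341.79/0.768 = 445.04 kg/min.

445 kg/min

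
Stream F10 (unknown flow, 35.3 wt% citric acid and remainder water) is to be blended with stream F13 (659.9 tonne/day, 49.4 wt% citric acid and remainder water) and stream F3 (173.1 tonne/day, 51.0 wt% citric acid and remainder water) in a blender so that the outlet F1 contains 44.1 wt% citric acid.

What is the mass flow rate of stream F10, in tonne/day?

Let F10 be the unknown flow. Total out = 833 + F10.
citric acid balance: 414.27 + 0.353·F10 = 0.441·(833 + F10)
(0.353 − 0.441)·F10 = 0.441×833 − 414.27 = -46.919
F10 = -46.919 / -0.088 = 533.17 tonne/day

533.2 tonne/day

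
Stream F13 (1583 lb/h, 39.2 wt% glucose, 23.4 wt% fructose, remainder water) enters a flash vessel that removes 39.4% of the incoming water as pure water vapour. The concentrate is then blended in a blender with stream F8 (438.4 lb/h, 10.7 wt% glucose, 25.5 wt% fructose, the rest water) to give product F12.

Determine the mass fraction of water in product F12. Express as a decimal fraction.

0.357

Vapour removed = 0.394×0.374×1583 = 233.26 lb/h; concentrate = 1349.7 lb/h.
water reaching the mixer = 358.78 (from concentrate) + 438.4×0.638 = 638.48 lb/h.
Product flow = 1349.7 + 438.4 = 1788.1 lb/h; water fraction = 0.357.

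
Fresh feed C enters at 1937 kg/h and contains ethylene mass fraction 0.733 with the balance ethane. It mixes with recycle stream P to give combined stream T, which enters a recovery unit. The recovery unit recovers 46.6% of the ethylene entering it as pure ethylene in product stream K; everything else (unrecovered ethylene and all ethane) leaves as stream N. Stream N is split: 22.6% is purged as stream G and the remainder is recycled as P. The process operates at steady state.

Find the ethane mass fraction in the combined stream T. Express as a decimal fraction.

ethane enters only via C and leaves only via the purge: 1937×0.267 = 0.226×(ethane in N), and the recovery unit passes all ethane, so ethane in T = ethane in N = 2288.4 kg/h.
ethylene in T: m_A = 1937×0.733 + (1−0.226)·(1−0.466)·m_A, so m_A = 1419.8/0.5867 = 2420.1 kg/h.
T = 2420.1 + 2288.4 = 4708.5 kg/h.
ethane fraction in T = 2288.4/4708.5 = 0.486.

0.486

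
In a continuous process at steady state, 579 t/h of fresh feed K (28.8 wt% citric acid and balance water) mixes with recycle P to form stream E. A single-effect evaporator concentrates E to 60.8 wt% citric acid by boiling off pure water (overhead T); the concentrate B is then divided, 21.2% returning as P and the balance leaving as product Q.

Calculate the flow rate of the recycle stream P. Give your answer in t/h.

73.79 t/h

Overall citric acid balance (none leaves overhead): citric acid in fresh feed = citric acid in product, i.e. 579×0.288 = (1−0.212)·B·0.608.
B = 166.75/(0.608×0.788) = 348.05 t/h.
Recycle P = 0.212×348.05 = 73.787 t/h.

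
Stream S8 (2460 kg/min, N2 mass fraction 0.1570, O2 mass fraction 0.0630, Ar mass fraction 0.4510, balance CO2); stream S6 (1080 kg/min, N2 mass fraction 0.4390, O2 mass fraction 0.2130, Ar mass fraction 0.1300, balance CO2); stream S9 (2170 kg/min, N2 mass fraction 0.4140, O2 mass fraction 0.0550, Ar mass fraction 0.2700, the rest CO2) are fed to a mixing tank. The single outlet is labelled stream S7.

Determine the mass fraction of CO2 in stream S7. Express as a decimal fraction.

0.2822

Total flow out = 2460 + 1080 + 2170 = 5710 kg/min.
CO2 in = 2460×0.329 + 1080×0.218 + 2170×0.261 = 1611.2 kg/min.
CO2 mass fraction in S7 = 1611.2/5710 = 0.2822.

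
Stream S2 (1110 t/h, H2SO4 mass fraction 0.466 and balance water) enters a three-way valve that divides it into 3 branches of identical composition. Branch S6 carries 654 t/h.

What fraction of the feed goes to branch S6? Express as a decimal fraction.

0.589

Fraction to S6 = 654/1110 = 0.5892.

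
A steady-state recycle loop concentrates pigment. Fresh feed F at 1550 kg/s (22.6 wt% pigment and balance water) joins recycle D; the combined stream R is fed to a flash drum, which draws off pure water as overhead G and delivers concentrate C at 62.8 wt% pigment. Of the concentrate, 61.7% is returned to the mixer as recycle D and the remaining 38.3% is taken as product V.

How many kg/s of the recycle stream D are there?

Overall pigment balance (none leaves overhead): pigment in fresh feed = pigment in product, i.e. 1550×0.226 = (1−0.617)·C·0.628.
C = 350.3/(0.628×0.383) = 1456.4 kg/s.
Recycle D = 0.617×1456.4 = 898.6 kg/s.

898.6 kg/s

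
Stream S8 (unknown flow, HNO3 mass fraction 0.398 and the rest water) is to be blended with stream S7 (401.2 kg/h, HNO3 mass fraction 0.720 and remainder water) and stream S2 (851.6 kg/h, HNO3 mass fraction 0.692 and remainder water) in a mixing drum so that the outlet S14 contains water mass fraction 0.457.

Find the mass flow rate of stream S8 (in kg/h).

Let S8 be the unknown flow. Total out = 1252.8 + S8.
water balance: 374.63 + 0.602·S8 = 0.457·(1252.8 + S8)
(0.602 − 0.457)·S8 = 0.457×1252.8 − 374.63 = 197.9
S8 = 197.9 / 0.145 = 1364.8 kg/h

1365 kg/h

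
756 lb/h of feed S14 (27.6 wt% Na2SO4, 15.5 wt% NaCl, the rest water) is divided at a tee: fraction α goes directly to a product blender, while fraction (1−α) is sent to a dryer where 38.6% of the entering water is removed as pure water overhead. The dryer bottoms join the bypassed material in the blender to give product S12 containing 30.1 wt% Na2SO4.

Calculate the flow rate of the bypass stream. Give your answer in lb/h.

470.1 lb/h

All 756×0.276 = 208.66 lb/h of Na2SO4 reaches S12, so S12 = 208.66/0.301 = 693.21 lb/h and vapour = 62.791 lb/h.
The evaporator receives (1−α)·756 of feed at 0.569 water and removes 0.386 of that water:
0.386×0.569×(1−α)×756 = 62.791
(1−α) = 62.791/166.04 = 0.3782;  α = 0.6218.
Bypass flow = 0.6218×756 = 470.11 lb/h.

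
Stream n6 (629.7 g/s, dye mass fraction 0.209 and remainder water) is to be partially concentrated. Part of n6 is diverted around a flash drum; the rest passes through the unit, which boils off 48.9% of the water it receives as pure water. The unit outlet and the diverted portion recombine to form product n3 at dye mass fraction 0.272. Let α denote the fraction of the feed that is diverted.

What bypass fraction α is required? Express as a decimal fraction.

0.401

All 629.7×0.209 = 131.61 g/s of dye reaches n3, so n3 = 131.61/0.272 = 483.85 g/s and vapour = 145.85 g/s.
The evaporator receives (1−α)·629.7 of feed at 0.791 water and removes 0.489 of that water:
0.489×0.791×(1−α)×629.7 = 145.85
(1−α) = 145.85/243.57 = 0.5988;  α = 0.4012.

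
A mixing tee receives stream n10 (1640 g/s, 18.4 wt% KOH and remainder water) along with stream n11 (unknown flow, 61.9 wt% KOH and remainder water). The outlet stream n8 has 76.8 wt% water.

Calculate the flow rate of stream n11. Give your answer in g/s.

203.4 g/s

Let n11 be the unknown flow. Total out = 1640 + n11.
water balance: 1338.2 + 0.381·n11 = 0.768·(1640 + n11)
(0.381 − 0.768)·n11 = 0.768×1640 − 1338.2 = -78.72
n11 = -78.72 / -0.387 = 203.41 g/s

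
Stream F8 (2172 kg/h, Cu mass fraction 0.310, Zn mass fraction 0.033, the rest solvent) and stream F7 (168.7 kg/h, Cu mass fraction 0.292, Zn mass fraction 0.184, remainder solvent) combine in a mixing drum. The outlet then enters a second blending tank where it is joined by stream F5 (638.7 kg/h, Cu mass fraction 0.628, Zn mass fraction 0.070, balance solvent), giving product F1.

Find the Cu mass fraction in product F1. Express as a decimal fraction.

Overall, product flow = 2979.4 kg/h.
Cu in = 2172×0.310 + 168.7×0.292 + 638.7×0.628 = 1123.7 kg/h.
Cu fraction in F1 = 0.377.

0.377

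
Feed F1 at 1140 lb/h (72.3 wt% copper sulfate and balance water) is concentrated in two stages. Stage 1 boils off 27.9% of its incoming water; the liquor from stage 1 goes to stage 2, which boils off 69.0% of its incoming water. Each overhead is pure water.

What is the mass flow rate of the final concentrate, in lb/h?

water in feed = 1140×0.277 = 315.78 lb/h.
After stage 1: water left = (1−0.279)×315.78 = 227.68; stream total = 1051.9 lb/h.
After stage 2: water left = (1−0.690)×227.68 = 70.58; final concentrate = 894.8 lb/h.

894.8 lb/h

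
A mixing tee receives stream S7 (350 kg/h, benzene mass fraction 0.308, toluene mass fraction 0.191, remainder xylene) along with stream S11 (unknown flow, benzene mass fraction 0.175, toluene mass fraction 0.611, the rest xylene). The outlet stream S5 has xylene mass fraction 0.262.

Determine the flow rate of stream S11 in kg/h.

Let S11 be the unknown flow. Total out = 350 + S11.
xylene balance: 175.35 + 0.214·S11 = 0.262·(350 + S11)
(0.214 − 0.262)·S11 = 0.262×350 − 175.35 = -83.65
S11 = -83.65 / -0.048 = 1742.7 kg/h

1743 kg/h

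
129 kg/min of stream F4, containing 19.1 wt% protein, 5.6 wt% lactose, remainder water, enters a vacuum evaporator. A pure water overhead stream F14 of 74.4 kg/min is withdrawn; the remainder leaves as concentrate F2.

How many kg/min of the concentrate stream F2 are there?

Concentrate = 129 − 74.4 = 54.6 kg/min.

54.6 kg/min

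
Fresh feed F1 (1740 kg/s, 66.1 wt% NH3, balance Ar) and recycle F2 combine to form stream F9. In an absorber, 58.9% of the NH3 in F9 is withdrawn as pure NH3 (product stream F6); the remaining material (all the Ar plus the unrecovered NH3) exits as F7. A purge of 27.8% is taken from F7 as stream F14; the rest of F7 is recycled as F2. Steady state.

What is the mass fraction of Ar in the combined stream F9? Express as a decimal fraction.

0.565

Ar enters only via F1 and leaves only via the purge: 1740×0.339 = 0.278×(Ar in F7), and the absorber passes all Ar, so Ar in F9 = Ar in F7 = 2121.8 kg/s.
NH3 in F9: m_A = 1740×0.661 + (1−0.278)·(1−0.589)·m_A, so m_A = 1150.1/0.7033 = 1635.4 kg/s.
F9 = 1635.4 + 2121.8 = 3757.2 kg/s.
Ar fraction in F9 = 2121.8/3757.2 = 0.565.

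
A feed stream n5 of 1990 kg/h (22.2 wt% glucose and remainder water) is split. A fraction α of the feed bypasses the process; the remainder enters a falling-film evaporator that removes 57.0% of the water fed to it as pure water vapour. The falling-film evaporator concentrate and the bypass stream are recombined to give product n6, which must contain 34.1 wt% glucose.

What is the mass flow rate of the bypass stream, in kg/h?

424 kg/h

All 1990×0.222 = 441.78 kg/h of glucose reaches n6, so n6 = 441.78/0.341 = 1295.5 kg/h and vapour = 694.46 kg/h.
The evaporator receives (1−α)·1990 of feed at 0.778 water and removes 0.570 of that water:
0.570×0.778×(1−α)×1990 = 694.46
(1−α) = 694.46/882.49 = 0.7869;  α = 0.2131.
Bypass flow = 0.2131×1990 = 424 kg/h.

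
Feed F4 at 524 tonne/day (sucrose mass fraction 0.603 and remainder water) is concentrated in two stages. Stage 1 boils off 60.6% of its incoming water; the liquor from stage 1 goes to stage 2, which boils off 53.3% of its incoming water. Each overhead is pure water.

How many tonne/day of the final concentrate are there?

water in feed = 524×0.397 = 208.03 tonne/day.
After stage 1: water left = (1−0.606)×208.03 = 81.963; stream total = 397.94 tonne/day.
After stage 2: water left = (1−0.533)×81.963 = 38.277; final concentrate = 354.25 tonne/day.

354.2 tonne/day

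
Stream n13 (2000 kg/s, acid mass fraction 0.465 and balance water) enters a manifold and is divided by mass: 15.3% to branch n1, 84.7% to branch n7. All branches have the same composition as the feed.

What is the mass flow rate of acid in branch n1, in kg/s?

Branch n1 total = 0.153×2000 = 306 kg/s.
acid in n1 = 0.465×306 = 142.29 kg/s.

142.3 kg/s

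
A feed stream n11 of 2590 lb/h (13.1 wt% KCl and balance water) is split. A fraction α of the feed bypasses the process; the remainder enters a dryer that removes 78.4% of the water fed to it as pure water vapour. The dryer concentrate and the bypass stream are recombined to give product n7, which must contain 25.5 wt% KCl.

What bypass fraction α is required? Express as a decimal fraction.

All 2590×0.131 = 339.29 lb/h of KCl reaches n7, so n7 = 339.29/0.255 = 1330.5 lb/h and vapour = 1259.5 lb/h.
The evaporator receives (1−α)·2590 of feed at 0.869 water and removes 0.784 of that water:
0.784×0.869×(1−α)×2590 = 1259.5
(1−α) = 1259.5/1764.6 = 0.7137;  α = 0.2863.

0.286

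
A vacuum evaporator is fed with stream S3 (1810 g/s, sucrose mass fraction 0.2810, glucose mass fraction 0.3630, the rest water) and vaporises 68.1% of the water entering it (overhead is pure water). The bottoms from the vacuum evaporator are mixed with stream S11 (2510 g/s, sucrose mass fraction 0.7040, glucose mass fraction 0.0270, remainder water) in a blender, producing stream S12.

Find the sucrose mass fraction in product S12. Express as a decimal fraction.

Vapour removed = 0.681×0.356×1810 = 438.81 g/s; concentrate = 1371.2 g/s.
sucrose reaching the mixer = 508.61 (from concentrate) + 2510×0.704 = 2275.7 g/s.
Product flow = 1371.2 + 2510 = 3881.2 g/s; sucrose fraction = 0.5863.

0.5863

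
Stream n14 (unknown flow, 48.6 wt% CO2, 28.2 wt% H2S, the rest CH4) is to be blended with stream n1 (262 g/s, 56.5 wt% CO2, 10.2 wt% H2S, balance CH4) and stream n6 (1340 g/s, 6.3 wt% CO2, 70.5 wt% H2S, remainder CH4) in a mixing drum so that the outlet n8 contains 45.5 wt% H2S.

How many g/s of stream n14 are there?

Let n14 be the unknown flow. Total out = 1602 + n14.
H2S balance: 971.42 + 0.282·n14 = 0.455·(1602 + n14)
(0.282 − 0.455)·n14 = 0.455×1602 − 971.42 = -242.51
n14 = -242.51 / -0.173 = 1401.8 g/s

1402 g/s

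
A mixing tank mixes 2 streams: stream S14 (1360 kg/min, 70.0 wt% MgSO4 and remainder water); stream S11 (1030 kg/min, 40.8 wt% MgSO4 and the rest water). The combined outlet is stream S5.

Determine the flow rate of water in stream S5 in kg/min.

1018 kg/min

water out = water in = 1360×0.300 + 1030×0.592 = 1017.8 kg/min.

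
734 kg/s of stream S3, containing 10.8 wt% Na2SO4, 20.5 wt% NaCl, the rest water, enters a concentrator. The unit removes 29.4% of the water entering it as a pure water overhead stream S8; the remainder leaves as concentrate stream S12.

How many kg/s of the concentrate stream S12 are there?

585.7 kg/s

water entering = 734×0.687 = 504.26 kg/s; overhead removed = 0.294×504.26 = 148.25 kg/s.
Concentrate = 734 − 148.25 = 585.75 kg/s.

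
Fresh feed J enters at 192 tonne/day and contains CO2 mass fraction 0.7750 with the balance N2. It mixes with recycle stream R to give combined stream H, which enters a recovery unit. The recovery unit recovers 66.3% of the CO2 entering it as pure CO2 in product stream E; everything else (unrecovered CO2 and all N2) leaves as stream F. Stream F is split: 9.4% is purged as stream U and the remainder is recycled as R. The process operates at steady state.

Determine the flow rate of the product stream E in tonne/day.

CO2 in H: m_A = 192×0.775 + (1−0.094)·(1−0.663)·m_A, so m_A = 148.8/0.6947 = 214.2 tonne/day.
Product E = 0.663×214.2 = 142.01 tonne/day.

142 tonne/day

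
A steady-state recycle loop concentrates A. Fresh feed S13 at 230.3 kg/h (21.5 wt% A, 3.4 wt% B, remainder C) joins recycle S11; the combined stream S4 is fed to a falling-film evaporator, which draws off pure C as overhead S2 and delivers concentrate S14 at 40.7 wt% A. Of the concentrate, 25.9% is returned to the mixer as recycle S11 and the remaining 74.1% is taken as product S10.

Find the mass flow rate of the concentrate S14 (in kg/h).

164.2 kg/h

Overall A balance (none leaves overhead): A in fresh feed = A in product, i.e. 230.3×0.215 = (1−0.259)·S14·0.407.
S14 = 49.514/(0.407×0.741) = 164.18 kg/h.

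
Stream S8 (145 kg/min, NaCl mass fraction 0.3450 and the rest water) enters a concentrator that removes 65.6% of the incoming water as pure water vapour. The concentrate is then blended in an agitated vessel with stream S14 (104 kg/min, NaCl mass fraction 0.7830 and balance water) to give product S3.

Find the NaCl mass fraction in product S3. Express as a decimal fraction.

Vapour removed = 0.656×0.655×145 = 62.304 kg/min; concentrate = 82.696 kg/min.
NaCl reaching the mixer = 50.025 (from concentrate) + 104×0.783 = 131.46 kg/min.
Product flow = 82.696 + 104 = 186.7 kg/min; NaCl fraction = 0.7041.

0.7041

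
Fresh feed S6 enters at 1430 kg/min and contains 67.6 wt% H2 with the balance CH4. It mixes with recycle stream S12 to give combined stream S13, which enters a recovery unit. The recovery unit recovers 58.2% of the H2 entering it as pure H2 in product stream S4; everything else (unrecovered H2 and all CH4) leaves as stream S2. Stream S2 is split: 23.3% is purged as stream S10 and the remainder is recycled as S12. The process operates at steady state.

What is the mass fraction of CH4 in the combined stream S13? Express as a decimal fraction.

0.583

CH4 enters only via S6 and leaves only via the purge: 1430×0.324 = 0.233×(CH4 in S2), and the recovery unit passes all CH4, so CH4 in S13 = CH4 in S2 = 1988.5 kg/min.
H2 in S13: m_A = 1430×0.676 + (1−0.233)·(1−0.582)·m_A, so m_A = 966.68/0.6794 = 1422.9 kg/min.
S13 = 1422.9 + 1988.5 = 3411.4 kg/min.
CH4 fraction in S13 = 1988.5/3411.4 = 0.583.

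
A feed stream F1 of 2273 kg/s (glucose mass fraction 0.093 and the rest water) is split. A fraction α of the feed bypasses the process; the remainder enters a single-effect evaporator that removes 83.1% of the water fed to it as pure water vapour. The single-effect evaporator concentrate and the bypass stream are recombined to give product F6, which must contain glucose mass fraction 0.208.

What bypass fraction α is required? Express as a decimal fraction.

All 2273×0.093 = 211.39 kg/s of glucose reaches F6, so F6 = 211.39/0.208 = 1016.3 kg/s and vapour = 1256.7 kg/s.
The evaporator receives (1−α)·2273 of feed at 0.907 water and removes 0.831 of that water:
0.831×0.907×(1−α)×2273 = 1256.7
(1−α) = 1256.7/1713.2 = 0.7335;  α = 0.2665.

0.266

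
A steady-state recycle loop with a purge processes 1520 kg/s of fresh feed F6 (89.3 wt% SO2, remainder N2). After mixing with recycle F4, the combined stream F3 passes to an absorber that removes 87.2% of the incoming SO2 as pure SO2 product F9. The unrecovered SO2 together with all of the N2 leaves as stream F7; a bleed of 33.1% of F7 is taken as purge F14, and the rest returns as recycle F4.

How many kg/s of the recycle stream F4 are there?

455.8 kg/s

N2 enters only via F6 and leaves only via the purge: 1520×0.107 = 0.331×(N2 in F7), and the absorber passes all N2, so N2 in F3 = N2 in F7 = 491.36 kg/s.
SO2 in F3: m_A = 1520×0.893 + (1−0.331)·(1−0.872)·m_A, so m_A = 1357.4/0.9144 = 1484.5 kg/s.
F7 = (1−0.872)×1484.5 + 491.36 = 681.37 kg/s.
Recycle F4 = (1−0.331)×681.37 = 455.84 kg/s.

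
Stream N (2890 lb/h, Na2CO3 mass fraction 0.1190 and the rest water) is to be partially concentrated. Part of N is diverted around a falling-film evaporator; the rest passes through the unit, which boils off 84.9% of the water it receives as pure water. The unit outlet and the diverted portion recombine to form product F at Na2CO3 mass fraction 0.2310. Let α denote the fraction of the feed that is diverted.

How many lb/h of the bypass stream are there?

All 2890×0.119 = 343.91 lb/h of Na2CO3 reaches F, so F = 343.91/0.231 = 1488.8 lb/h and vapour = 1401.2 lb/h.
The evaporator receives (1−α)·2890 of feed at 0.881 water and removes 0.849 of that water:
0.849×0.881×(1−α)×2890 = 1401.2
(1−α) = 1401.2/2161.6 = 0.6482;  α = 0.3518.
Bypass flow = 0.3518×2890 = 1016.6 lb/h.

1017 lb/h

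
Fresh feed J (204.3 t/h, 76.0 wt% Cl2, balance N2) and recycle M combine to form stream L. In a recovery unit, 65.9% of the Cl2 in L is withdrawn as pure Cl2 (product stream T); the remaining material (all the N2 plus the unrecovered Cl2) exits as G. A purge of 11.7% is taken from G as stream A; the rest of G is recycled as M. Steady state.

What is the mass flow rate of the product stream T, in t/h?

146.4 t/h

Cl2 in L: m_A = 204.3×0.760 + (1−0.117)·(1−0.659)·m_A, so m_A = 155.27/0.6989 = 222.16 t/h.
Product T = 0.659×222.16 = 146.4 t/h.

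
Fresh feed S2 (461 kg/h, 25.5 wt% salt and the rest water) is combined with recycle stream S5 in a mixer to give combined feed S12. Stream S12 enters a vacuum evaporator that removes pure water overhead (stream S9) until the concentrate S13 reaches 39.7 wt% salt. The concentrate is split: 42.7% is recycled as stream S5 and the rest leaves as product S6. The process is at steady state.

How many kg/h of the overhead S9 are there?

Overall salt balance (none leaves overhead): salt in fresh feed = salt in product, i.e. 461×0.255 = (1−0.427)·S13·0.397.
S13 = 117.56/(0.397×0.573) = 516.77 kg/h.
Recycle S5 = 0.427×516.77 = 220.66 kg/h.
Combined feed S12 = 461 + 220.66 = 681.66 kg/h.
Overhead S9 = S12 − S13 = 681.66 − 516.77 = 164.89 kg/h.

164.9 kg/h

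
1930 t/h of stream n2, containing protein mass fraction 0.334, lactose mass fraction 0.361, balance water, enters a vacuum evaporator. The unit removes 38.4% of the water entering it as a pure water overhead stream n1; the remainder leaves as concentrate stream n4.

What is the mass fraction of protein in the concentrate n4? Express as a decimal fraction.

protein is not removed: 1930×0.334 = 644.62 t/h of protein enters n4.
water entering = 1930×0.305 = 588.65 t/h; overhead removed = 0.384×588.65 = 226.04 t/h.
Concentrate = 1930 − 226.04 = 1704 t/h.
Mass fraction = 644.62/1704 = 0.378.

0.378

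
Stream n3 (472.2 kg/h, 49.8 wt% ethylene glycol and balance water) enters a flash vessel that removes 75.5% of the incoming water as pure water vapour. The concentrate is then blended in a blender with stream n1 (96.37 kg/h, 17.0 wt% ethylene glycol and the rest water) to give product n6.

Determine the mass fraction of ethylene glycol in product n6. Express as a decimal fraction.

Vapour removed = 0.755×0.502×472.2 = 178.97 kg/h; concentrate = 293.23 kg/h.
ethylene glycol reaching the mixer = 235.16 (from concentrate) + 96.37×0.170 = 251.54 kg/h.
Product flow = 293.23 + 96.37 = 389.6 kg/h; ethylene glycol fraction = 0.646.

0.646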